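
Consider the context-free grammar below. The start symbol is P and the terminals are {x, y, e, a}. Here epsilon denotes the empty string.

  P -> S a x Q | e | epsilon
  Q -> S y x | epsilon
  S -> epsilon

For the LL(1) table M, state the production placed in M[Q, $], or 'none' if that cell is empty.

FIRST(S): from S->epsilon we get {epsilon}. So FIRST(S) = {epsilon}.
FIRST(P): from P->S a x Q we get {a}; from P->e we get {e}; from P->epsilon we get {epsilon}. So FIRST(P) = {epsilon, a, e}.
FIRST(Q): from Q->S y x we get {y}; from Q->epsilon we get {epsilon}. So FIRST(Q) = {epsilon, y}.
FOLLOW(P) includes $ since P is the start symbol.
FOLLOW(P): P appears on no right-hand side. Thus FOLLOW(P) = {$}.
FOLLOW(Q): in P->S a x Q, the suffix after Q is empty, so FOLLOW(Q) ⊇ FOLLOW(P) = {$}. Thus FOLLOW(Q) = {$}.
For Q -> S y x: FIRST(S y x) = {y}, so it goes in M[Q, t] for t ∈ {y}.
For Q -> epsilon: FIRST(epsilon) = {epsilon}, so it goes in M[Q, t] for t ∈ {}; since epsilon ∈ FIRST, also for every t ∈ FOLLOW(Q) = {$}.

Q -> epsilon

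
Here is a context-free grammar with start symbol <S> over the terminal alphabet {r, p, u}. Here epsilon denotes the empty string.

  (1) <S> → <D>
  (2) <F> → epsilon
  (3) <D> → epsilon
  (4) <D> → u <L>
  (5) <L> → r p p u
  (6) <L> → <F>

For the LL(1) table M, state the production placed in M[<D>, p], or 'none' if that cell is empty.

none

FIRST(<F>) = {epsilon}
FIRST(<D>) = {epsilon, u}
FIRST(<S>) = {epsilon, u}  (via <D>)
FIRST(<L>) = {epsilon, r}  (via <F>)
FOLLOW(<S>) includes $ since <S> is the start symbol.
FOLLOW(<S>): <S> appears on no right-hand side. Thus FOLLOW(<S>) = {$}.
FOLLOW(<D>): in <S>→<D>, the suffix after <D> is empty, so FOLLOW(<D>) ⊇ FOLLOW(<S>) = {$}. Thus FOLLOW(<D>) = {$}.
For <D> → epsilon: FIRST(epsilon) = {epsilon}, so it goes in M[<D>, t] for t ∈ {}; since epsilon ∈ FIRST, also for every t ∈ FOLLOW(<D>) = {$}.
For <D> → u <L>: FIRST(u <L>) = {u}, so it goes in M[<D>, t] for t ∈ {u}.
None of these place a production in M[<D>, p].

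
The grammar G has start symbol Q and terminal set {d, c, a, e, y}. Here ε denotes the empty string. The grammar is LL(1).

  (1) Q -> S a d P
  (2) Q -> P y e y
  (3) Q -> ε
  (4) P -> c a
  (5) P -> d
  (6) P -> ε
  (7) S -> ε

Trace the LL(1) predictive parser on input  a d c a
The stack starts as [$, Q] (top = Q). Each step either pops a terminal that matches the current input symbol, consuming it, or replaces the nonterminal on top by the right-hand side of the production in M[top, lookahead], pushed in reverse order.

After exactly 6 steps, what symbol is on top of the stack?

a

     Stack      Input      Action
  1  $ Q        a d c a $  expand Q -> S a d P
  2  $ P d a S  a d c a $  expand S -> ε
  3  $ P d a    a d c a $  match a
  4  $ P d      d c a $    match d
  5  $ P        c a $      expand P -> c a
  6  $ a c      c a $      match c
Stack after step 6: $ a (top = a).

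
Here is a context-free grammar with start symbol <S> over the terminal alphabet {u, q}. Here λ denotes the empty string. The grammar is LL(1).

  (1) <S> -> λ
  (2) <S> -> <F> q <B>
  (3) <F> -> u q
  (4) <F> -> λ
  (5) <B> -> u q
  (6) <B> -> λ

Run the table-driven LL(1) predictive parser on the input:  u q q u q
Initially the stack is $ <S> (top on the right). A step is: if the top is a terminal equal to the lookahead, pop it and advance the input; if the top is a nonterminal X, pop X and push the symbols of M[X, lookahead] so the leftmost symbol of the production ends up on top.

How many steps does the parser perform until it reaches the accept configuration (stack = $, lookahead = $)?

     Stack        Input        Action
  1  $ <S>        u q q u q $  expand <S> -> <F> q <B>
  2  $ <B> q <F>  u q q u q $  expand <F> -> u q
  3  $ <B> q q u  u q q u q $  match u
  4  $ <B> q q    q q u q $    match q
  5  $ <B> q      q u q $      match q
  6  $ <B>        u q $        expand <B> -> u q
  7  $ q u        u q $        match u
  8  $ q          q $          match q
Accept reached after 8 steps.

8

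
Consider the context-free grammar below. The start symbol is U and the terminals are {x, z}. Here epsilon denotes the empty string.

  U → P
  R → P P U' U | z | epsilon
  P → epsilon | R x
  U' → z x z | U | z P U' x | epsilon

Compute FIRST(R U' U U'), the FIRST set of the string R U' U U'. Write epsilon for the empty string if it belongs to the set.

{epsilon, x, z}

FIRST(U): from U→P we get {epsilon, x, z}. So FIRST(U) = {epsilon, x, z}.
FIRST(U'): from U'→z x z we get {z}; from U'→U we get {epsilon, x, z}; from U'→z P U' x we get {z}; from U'→epsilon we get {epsilon}. So FIRST(U') = {epsilon, x, z}.
FIRST(R): from R→P P U' U we get {epsilon, x, z}; from R→z we get {z}; from R→epsilon we get {epsilon}. So FIRST(R) = {epsilon, x, z}.
FIRST(P): from P→epsilon we get {epsilon}; from P→R x we get {x, z}. So FIRST(P) = {epsilon, x, z}.
FIRST(R U' U U'): take FIRST of each symbol in turn, carrying on past any symbol whose FIRST contains epsilon; result {epsilon, x, z}.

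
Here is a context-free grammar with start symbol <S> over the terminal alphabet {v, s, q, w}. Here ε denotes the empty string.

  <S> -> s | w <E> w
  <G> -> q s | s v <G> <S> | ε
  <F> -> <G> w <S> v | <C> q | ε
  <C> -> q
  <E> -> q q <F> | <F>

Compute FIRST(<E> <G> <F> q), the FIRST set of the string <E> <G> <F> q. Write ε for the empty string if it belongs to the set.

FIRST(<S>): from <S>->s we get {s}; from <S>->w <E> w we get {w}. So FIRST(<S>) = {s, w}.
FIRST(<G>): from <G>->q s we get {q}; from <G>->s v <G> <S> we get {s}; from <G>->ε we get {ε}. So FIRST(<G>) = {ε, q, s}.
FIRST(<C>): from <C>->q we get {q}. So FIRST(<C>) = {q}.
FIRST(<F>): from <F>-><G> w <S> v we get {q, s, w}; from <F>-><C> q we get {q}; from <F>->ε we get {ε}. So FIRST(<F>) = {ε, q, s, w}.
FIRST(<E>): from <E>->q q <F> we get {q}; from <E>-><F> we get {ε, q, s, w}. So FIRST(<E>) = {ε, q, s, w}.
FIRST(<E> <G> <F> q): take FIRST of each symbol in turn, carrying on past any symbol whose FIRST contains ε; result {q, s, w}.

{q, s, w}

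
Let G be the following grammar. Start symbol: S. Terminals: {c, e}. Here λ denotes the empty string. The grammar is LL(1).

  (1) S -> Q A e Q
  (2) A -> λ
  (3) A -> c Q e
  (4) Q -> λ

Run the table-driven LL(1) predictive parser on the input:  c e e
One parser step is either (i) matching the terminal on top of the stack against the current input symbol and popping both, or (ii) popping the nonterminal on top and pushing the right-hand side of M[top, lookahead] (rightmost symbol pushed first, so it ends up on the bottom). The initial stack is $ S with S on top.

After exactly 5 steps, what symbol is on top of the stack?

e

step 1: stack=$ S  input=c e e $  — expand S -> Q A e Q
step 2: stack=$ Q e A Q  input=c e e $  — expand Q -> λ
step 3: stack=$ Q e A  input=c e e $  — expand A -> c Q e
step 4: stack=$ Q e e Q c  input=c e e $  — match c
step 5: stack=$ Q e e Q  input=e e $  — expand Q -> λ
Stack after step 5: $ Q e e (top = e).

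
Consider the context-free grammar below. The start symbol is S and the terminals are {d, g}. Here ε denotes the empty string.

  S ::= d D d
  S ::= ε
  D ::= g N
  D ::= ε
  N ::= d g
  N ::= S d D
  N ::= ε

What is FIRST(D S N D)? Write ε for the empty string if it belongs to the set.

FIRST(S): from S::=d D d we get {d}; from S::=ε we get {ε}. So FIRST(S) = {ε, d}.
FIRST(D): from D::=g N we get {g}; from D::=ε we get {ε}. So FIRST(D) = {ε, g}.
FIRST(N): from N::=d g we get {d}; from N::=S d D we get {d}; from N::=ε we get {ε}. So FIRST(N) = {ε, d}.
FIRST(D S N D): take FIRST of each symbol in turn, carrying on past any symbol whose FIRST contains ε; result {ε, d, g}.

{ε, d, g}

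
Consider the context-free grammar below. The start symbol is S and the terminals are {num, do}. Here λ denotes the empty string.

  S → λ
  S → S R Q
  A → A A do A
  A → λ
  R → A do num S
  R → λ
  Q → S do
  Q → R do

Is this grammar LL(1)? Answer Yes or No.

No

FIRST(S) = {λ, do}
FIRST(A) = {λ, do}
FIRST(R) = {λ, do}
FIRST(Q) = {do}
FOLLOW(S) = {$, do}
FOLLOW(A) = {do}
FOLLOW(R) = {do}
FOLLOW(Q) = {$, do}
Cell M[A, do] receives both A → A A do A and A → λ — the grammar is not LL(1).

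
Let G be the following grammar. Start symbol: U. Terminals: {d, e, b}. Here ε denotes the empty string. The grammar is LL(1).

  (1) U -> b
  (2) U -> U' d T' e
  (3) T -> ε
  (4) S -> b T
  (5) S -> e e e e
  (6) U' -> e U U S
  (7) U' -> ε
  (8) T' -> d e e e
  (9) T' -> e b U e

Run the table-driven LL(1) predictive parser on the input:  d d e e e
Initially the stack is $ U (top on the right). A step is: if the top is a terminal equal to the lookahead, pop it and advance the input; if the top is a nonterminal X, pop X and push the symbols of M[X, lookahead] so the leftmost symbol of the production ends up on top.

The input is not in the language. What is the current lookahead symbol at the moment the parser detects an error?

$

     Stack        Input        Action
  1  $ U          d d e e e $  expand U -> U' d T' e
  2  $ e T' d U'  d d e e e $  expand U' -> ε
  3  $ e T' d     d d e e e $  match d
  4  $ e T'       d e e e $    expand T' -> d e e e
  5  $ e e e e d  d e e e $    match d
  6  $ e e e e    e e e $      match e
  7  $ e e e      e e $        match e
  8  $ e e        e $          match e
  9  $ e          $            error: top is terminal e but lookahead is $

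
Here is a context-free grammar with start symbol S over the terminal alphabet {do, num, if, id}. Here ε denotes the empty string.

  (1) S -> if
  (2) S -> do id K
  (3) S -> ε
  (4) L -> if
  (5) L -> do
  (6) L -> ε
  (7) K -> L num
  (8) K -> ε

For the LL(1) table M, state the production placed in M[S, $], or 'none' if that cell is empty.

FIRST(S) = {ε, do, if}
FIRST(L) = {ε, do, if}
FIRST(K) = {ε, do, if, num}  (via L num)
FOLLOW(S) includes $ since S is the start symbol.
FOLLOW(S): S appears on no right-hand side. Thus FOLLOW(S) = {$}.
For S -> if: FIRST(if) = {if}, so it goes in M[S, t] for t ∈ {if}.
For S -> do id K: FIRST(do id K) = {do}, so it goes in M[S, t] for t ∈ {do}.
For S -> ε: FIRST(ε) = {ε}, so it goes in M[S, t] for t ∈ {}; since ε ∈ FIRST, also for every t ∈ FOLLOW(S) = {$}.

S -> ε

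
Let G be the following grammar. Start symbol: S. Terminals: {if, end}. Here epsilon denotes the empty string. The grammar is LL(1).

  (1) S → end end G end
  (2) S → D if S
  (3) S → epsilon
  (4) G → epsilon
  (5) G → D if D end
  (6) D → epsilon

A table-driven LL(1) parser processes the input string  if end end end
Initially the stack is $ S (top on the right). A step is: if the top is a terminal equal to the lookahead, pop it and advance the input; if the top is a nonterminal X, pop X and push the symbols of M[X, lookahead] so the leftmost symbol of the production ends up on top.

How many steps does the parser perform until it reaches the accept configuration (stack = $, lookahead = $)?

step 1: stack=$ S  input=if end end end $  — expand S → D if S
step 2: stack=$ S if D  input=if end end end $  — expand D → epsilon
step 3: stack=$ S if  input=if end end end $  — match if
step 4: stack=$ S  input=end end end $  — expand S → end end G end
step 5: stack=$ end G end end  input=end end end $  — match end
step 6: stack=$ end G end  input=end end $  — match end
step 7: stack=$ end G  input=end $  — expand G → epsilon
step 8: stack=$ end  input=end $  — match end
Accept reached after 8 steps.

8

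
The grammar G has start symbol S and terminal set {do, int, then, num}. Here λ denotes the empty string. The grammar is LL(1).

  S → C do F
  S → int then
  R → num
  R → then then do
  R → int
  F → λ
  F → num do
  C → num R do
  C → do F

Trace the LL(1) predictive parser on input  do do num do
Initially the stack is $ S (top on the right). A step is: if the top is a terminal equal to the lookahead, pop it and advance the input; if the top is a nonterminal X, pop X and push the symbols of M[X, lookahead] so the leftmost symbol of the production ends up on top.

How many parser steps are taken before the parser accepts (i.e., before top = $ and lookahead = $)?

step 1: stack=$ S  input=do do num do $  — expand S → C do F
step 2: stack=$ F do C  input=do do num do $  — expand C → do F
step 3: stack=$ F do F do  input=do do num do $  — match do
step 4: stack=$ F do F  input=do num do $  — expand F → λ
step 5: stack=$ F do  input=do num do $  — match do
step 6: stack=$ F  input=num do $  — expand F → num do
step 7: stack=$ do num  input=num do $  — match num
step 8: stack=$ do  input=do $  — match do
Accept reached after 8 steps.

8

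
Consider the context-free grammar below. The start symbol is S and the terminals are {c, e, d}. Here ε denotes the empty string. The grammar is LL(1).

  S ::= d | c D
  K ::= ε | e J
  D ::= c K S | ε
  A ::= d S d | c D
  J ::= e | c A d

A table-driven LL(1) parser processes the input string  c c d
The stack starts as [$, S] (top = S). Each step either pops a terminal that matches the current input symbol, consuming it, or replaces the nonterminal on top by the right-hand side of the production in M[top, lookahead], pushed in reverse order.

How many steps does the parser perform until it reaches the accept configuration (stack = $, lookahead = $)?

7

step 1: stack=$ S  input=c c d $  — expand S ::= c D
step 2: stack=$ D c  input=c c d $  — match c
step 3: stack=$ D  input=c d $  — expand D ::= c K S
step 4: stack=$ S K c  input=c d $  — match c
step 5: stack=$ S K  input=d $  — expand K ::= ε
step 6: stack=$ S  input=d $  — expand S ::= d
step 7: stack=$ d  input=d $  — match d
Accept reached after 7 steps.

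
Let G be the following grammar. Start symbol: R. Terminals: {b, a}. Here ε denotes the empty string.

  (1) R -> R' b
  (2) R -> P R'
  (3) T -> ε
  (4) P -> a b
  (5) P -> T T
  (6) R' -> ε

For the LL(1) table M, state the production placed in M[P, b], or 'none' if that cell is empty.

none

FIRST(T): from T->ε we get {ε}. So FIRST(T) = {ε}.
FIRST(R'): from R'->ε we get {ε}. So FIRST(R') = {ε}.
FIRST(P): from P->a b we get {a}; from P->T T we get {ε}. So FIRST(P) = {ε, a}.
FIRST(R): from R->R' b we get {b}; from R->P R' we get {ε, a}. So FIRST(R) = {ε, a, b}.
FOLLOW(R) includes $ since R is the start symbol.
FOLLOW(R): R appears on no right-hand side. Thus FOLLOW(R) = {$}.
FOLLOW(P): in R->P R', P is followed by R' with FIRST {ε}; in R->P R', the suffix after P is nullable, so FOLLOW(P) ⊇ FOLLOW(R) = {$}. Thus FOLLOW(P) = {$}.
For P -> a b: FIRST(a b) = {a}, so it goes in M[P, t] for t ∈ {a}.
For P -> T T: FIRST(T T) = {ε}, so it goes in M[P, t] for t ∈ {}; since ε ∈ FIRST, also for every t ∈ FOLLOW(P) = {$}.
None of these place a production in M[P, b].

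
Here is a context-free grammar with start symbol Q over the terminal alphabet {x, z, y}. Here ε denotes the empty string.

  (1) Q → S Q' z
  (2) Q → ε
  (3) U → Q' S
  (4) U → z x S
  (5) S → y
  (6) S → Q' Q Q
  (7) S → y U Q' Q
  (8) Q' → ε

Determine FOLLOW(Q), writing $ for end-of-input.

{$, y, z}

FIRST(Q'): from Q'→ε we get {ε}. So FIRST(Q') = {ε}.
FIRST(Q): from Q→S Q' z we get {y, z}; from Q→ε we get {ε}. So FIRST(Q) = {ε, y, z}.
FIRST(S): from S→y we get {y}; from S→Q' Q Q we get {ε, y, z}; from S→y U Q' Q we get {y}. So FIRST(S) = {ε, y, z}.
FIRST(U): from U→Q' S we get {ε, y, z}; from U→z x S we get {z}. So FIRST(U) = {ε, y, z}.
FOLLOW(Q) includes $ since Q is the start symbol.
FOLLOW(Q): in S→Q' Q Q (occurrence 1), Q is followed by Q with FIRST {ε, y, z}; in S→Q' Q Q (occurrence 1), the suffix after Q is nullable, so FOLLOW(Q) ⊇ FOLLOW(S) = {y, z}; in S→Q' Q Q (occurrence 2), the suffix after Q is empty, so FOLLOW(Q) ⊇ FOLLOW(S) = {y, z}; in S→y U Q' Q, the suffix after Q is empty, so FOLLOW(Q) ⊇ FOLLOW(S) = {y, z}. Thus FOLLOW(Q) = {$, y, z}.
FOLLOW(U): in S→y U Q' Q, U is followed by Q' Q with FIRST {ε, y, z}; in S→y U Q' Q, the suffix after U is nullable, so FOLLOW(U) ⊇ FOLLOW(S) = {y, z}. Thus FOLLOW(U) = {y, z}.
FOLLOW(S): in Q→S Q' z, S is followed by Q' z with FIRST {z}; in U→Q' S, the suffix after S is empty, so FOLLOW(S) ⊇ FOLLOW(U) = {y, z}; in U→z x S, the suffix after S is empty, so FOLLOW(S) ⊇ FOLLOW(U) = {y, z}. Thus FOLLOW(S) = {y, z}.
FOLLOW(Q'): in Q→S Q' z, Q' is followed by z with FIRST {z}; in U→Q' S, Q' is followed by S with FIRST {ε, y, z}; in U→Q' S, the suffix after Q' is nullable, so FOLLOW(Q') ⊇ FOLLOW(U) = {y, z}; in S→Q' Q Q, Q' is followed by Q Q with FIRST {ε, y, z}; in S→Q' Q Q, the suffix after Q' is nullable, so FOLLOW(Q') ⊇ FOLLOW(S) = {y, z}; in S→y U Q' Q, Q' is followed by Q with FIRST {ε, y, z}; in S→y U Q' Q, the suffix after Q' is nullable, so FOLLOW(Q') ⊇ FOLLOW(S) = {y, z}. Thus FOLLOW(Q') = {y, z}.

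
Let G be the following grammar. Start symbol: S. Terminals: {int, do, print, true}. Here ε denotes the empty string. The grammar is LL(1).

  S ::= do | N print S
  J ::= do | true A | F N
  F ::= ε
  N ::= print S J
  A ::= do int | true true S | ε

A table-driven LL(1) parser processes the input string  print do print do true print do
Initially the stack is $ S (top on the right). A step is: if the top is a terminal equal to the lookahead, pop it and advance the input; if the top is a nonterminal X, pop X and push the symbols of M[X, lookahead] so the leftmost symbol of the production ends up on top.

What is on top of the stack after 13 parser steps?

A

      Stack                Input                              Action
   1  $ S                  print do print do true print do $  expand S ::= N print S
   2  $ S print N          print do print do true print do $  expand N ::= print S J
   3  $ S print J S print  print do print do true print do $  match print
   4  $ S print J S        do print do true print do $        expand S ::= do
   5  $ S print J do       do print do true print do $        match do
   6  $ S print J          print do true print do $           expand J ::= F N
   7  $ S print N F        print do true print do $           expand F ::= ε
   8  $ S print N          print do true print do $           expand N ::= print S J
   9  $ S print J S print  print do true print do $           match print
  10  $ S print J S        do true print do $                 expand S ::= do
  11  $ S print J do       do true print do $                 match do
  12  $ S print J          true print do $                    expand J ::= true A
  13  $ S print A true     true print do $                    match true
Stack after step 13: $ S print A (top = A).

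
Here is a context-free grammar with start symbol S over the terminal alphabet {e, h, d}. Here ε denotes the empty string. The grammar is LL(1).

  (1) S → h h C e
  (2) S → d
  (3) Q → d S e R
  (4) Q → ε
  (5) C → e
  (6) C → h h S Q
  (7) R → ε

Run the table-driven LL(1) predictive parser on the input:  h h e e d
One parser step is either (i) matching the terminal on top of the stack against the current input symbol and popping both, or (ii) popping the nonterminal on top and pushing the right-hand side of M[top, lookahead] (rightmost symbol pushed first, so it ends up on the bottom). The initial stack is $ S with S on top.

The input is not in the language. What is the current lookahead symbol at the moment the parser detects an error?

d

     Stack      Input        Action
  1  $ S        h h e e d $  expand S → h h C e
  2  $ e C h h  h h e e d $  match h
  3  $ e C h    h e e d $    match h
  4  $ e C      e e d $      expand C → e
  5  $ e e      e e d $      match e
  6  $ e        e d $        match e
  7  $          d $          error: stack empty but input remains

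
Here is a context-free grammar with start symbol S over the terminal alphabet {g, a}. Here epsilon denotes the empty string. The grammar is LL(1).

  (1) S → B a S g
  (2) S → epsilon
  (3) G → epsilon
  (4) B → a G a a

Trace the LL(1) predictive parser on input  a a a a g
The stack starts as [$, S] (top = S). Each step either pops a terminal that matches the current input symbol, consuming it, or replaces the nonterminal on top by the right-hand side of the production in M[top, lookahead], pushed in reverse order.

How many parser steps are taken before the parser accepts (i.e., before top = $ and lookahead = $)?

9

step 1: stack=$ S  input=a a a a g $  — expand S → B a S g
step 2: stack=$ g S a B  input=a a a a g $  — expand B → a G a a
step 3: stack=$ g S a a a G a  input=a a a a g $  — match a
step 4: stack=$ g S a a a G  input=a a a g $  — expand G → epsilon
step 5: stack=$ g S a a a  input=a a a g $  — match a
step 6: stack=$ g S a a  input=a a g $  — match a
step 7: stack=$ g S a  input=a g $  — match a
step 8: stack=$ g S  input=g $  — expand S → epsilon
step 9: stack=$ g  input=g $  — match g
Accept reached after 9 steps.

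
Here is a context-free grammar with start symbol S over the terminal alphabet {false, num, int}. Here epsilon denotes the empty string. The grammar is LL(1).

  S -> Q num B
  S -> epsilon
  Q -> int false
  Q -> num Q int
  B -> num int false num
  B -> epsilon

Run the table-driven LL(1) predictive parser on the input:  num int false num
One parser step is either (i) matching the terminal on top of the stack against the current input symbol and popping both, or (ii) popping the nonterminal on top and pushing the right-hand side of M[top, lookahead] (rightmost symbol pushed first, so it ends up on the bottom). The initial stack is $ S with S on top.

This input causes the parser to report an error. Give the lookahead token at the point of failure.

num

step 1: stack=$ S  input=num int false num $  — expand S -> Q num B
step 2: stack=$ B num Q  input=num int false num $  — expand Q -> num Q int
step 3: stack=$ B num int Q num  input=num int false num $  — match num
step 4: stack=$ B num int Q  input=int false num $  — expand Q -> int false
step 5: stack=$ B num int false int  input=int false num $  — match int
step 6: stack=$ B num int false  input=false num $  — match false
step 7: stack=$ B num int  input=num $  — error: top is terminal int but lookahead is num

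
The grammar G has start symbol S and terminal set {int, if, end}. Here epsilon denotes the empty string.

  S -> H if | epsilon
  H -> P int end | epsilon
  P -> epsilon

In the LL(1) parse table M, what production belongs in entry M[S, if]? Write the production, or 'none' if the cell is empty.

FIRST(P) = {epsilon}
FIRST(H) = {epsilon, int}  (via P int end)
FIRST(S) = {epsilon, if, int}  (via H if)
FOLLOW(S) includes $ since S is the start symbol.
FOLLOW(S): S appears on no right-hand side. Thus FOLLOW(S) = {$}.
For S -> H if: FIRST(H if) = {if, int}, so it goes in M[S, t] for t ∈ {if, int}.
For S -> epsilon: FIRST(epsilon) = {epsilon}, so it goes in M[S, t] for t ∈ {}; since epsilon ∈ FIRST, also for every t ∈ FOLLOW(S) = {$}.

S -> H if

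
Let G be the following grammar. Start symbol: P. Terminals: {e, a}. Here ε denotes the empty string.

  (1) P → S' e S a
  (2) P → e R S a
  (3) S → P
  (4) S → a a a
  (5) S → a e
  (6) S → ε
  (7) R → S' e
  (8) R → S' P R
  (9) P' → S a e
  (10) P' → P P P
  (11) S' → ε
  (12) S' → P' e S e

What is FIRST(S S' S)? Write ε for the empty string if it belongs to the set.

{ε, a, e}

FIRST(P) = {a, e}  (via S' e S a)
FIRST(S) = {ε, a, e}  (via P)
FIRST(P') = {a, e}  (via S a e, P P P)
FIRST(S') = {ε, a, e}  (via P' e S e)
FIRST(R) = {a, e}  (via S' e, S' P R)
FIRST(S S' S): take FIRST of each symbol in turn, carrying on past any symbol whose FIRST contains ε; result {ε, a, e}.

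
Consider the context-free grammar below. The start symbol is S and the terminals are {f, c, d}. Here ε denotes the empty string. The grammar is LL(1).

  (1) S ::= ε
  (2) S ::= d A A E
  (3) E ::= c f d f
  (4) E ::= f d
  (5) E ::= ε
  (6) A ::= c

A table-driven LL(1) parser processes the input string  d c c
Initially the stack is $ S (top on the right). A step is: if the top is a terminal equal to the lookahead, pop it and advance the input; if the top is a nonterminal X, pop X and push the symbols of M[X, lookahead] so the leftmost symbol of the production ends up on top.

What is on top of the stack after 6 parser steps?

E

step 1: stack=$ S  input=d c c $  — expand S ::= d A A E
step 2: stack=$ E A A d  input=d c c $  — match d
step 3: stack=$ E A A  input=c c $  — expand A ::= c
step 4: stack=$ E A c  input=c c $  — match c
step 5: stack=$ E A  input=c $  — expand A ::= c
step 6: stack=$ E c  input=c $  — match c
Stack after step 6: $ E (top = E).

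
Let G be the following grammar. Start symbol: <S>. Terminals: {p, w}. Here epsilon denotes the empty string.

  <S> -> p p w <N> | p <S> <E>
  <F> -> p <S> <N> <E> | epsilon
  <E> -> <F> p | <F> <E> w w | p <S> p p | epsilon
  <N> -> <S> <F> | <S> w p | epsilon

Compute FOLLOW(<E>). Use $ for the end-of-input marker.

FIRST(<S>): from <S>->p p w <N> we get {p}; from <S>->p <S> <E> we get {p}. So FIRST(<S>) = {p}.
FIRST(<F>): from <F>->p <S> <N> <E> we get {p}; from <F>->epsilon we get {epsilon}. So FIRST(<F>) = {epsilon, p}.
FIRST(<E>): from <E>-><F> p we get {p}; from <E>-><F> <E> w w we get {p, w}; from <E>->p <S> p p we get {p}; from <E>->epsilon we get {epsilon}. So FIRST(<E>) = {epsilon, p, w}.
FIRST(<N>): from <N>-><S> <F> we get {p}; from <N>-><S> w p we get {p}; from <N>->epsilon we get {epsilon}. So FIRST(<N>) = {epsilon, p}.
FOLLOW(<S>) includes $ since <S> is the start symbol.
FOLLOW(<S>): in <S>->p <S> <E>, <S> is followed by <E> with FIRST {epsilon, p, w}; in <S>->p <S> <E>, the suffix after <S> is nullable (adds nothing new); in <F>->p <S> <N> <E>, <S> is followed by <N> <E> with FIRST {epsilon, p, w}; in <F>->p <S> <N> <E>, the suffix after <S> is nullable, so FOLLOW(<S>) ⊇ FOLLOW(<F>) = {$, p, w}; in <E>->p <S> p p, <S> is followed by p p with FIRST {p}; in <N>-><S> <F>, <S> is followed by <F> with FIRST {epsilon, p}; in <N>-><S> <F>, the suffix after <S> is nullable, so FOLLOW(<S>) ⊇ FOLLOW(<N>) = {$, p, w}; in <N>-><S> w p, <S> is followed by w p with FIRST {w}. Thus FOLLOW(<S>) = {$, p, w}.
FOLLOW(<F>): in <E>-><F> p, <F> is followed by p with FIRST {p}; in <E>-><F> <E> w w, <F> is followed by <E> w w with FIRST {p, w}; in <N>-><S> <F>, the suffix after <F> is empty, so FOLLOW(<F>) ⊇ FOLLOW(<N>) = {$, p, w}. Thus FOLLOW(<F>) = {$, p, w}.
FOLLOW(<E>): in <S>->p <S> <E>, the suffix after <E> is empty, so FOLLOW(<E>) ⊇ FOLLOW(<S>) = {$, p, w}; in <F>->p <S> <N> <E>, the suffix after <E> is empty, so FOLLOW(<E>) ⊇ FOLLOW(<F>) = {$, p, w}; in <E>-><F> <E> w w, <E> is followed by w w with FIRST {w}. Thus FOLLOW(<E>) = {$, p, w}.
FOLLOW(<N>): in <S>->p p w <N>, the suffix after <N> is empty, so FOLLOW(<N>) ⊇ FOLLOW(<S>) = {$, p, w}; in <F>->p <S> <N> <E>, <N> is followed by <E> with FIRST {epsilon, p, w}; in <F>->p <S> <N> <E>, the suffix after <N> is nullable, so FOLLOW(<N>) ⊇ FOLLOW(<F>) = {$, p, w}. Thus FOLLOW(<N>) = {$, p, w}.

{$, p, w}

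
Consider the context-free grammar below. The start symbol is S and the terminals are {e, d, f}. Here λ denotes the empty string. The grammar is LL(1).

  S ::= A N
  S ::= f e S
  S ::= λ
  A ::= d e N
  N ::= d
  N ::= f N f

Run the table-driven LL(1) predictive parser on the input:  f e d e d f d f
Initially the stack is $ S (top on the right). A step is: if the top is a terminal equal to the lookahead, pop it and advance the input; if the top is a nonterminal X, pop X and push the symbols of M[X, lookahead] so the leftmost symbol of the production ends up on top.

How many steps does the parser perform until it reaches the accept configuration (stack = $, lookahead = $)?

14

      Stack      Input              Action
   1  $ S        f e d e d f d f $  expand S ::= f e S
   2  $ S e f    f e d e d f d f $  match f
   3  $ S e      e d e d f d f $    match e
   4  $ S        d e d f d f $      expand S ::= A N
   5  $ N A      d e d f d f $      expand A ::= d e N
   6  $ N N e d  d e d f d f $      match d
   7  $ N N e    e d f d f $        match e
   8  $ N N      d f d f $          expand N ::= d
   9  $ N d      d f d f $          match d
  10  $ N        f d f $            expand N ::= f N f
  11  $ f N f    f d f $            match f
  12  $ f N      d f $              expand N ::= d
  13  $ f d      d f $              match d
  14  $ f        f $                match f
Accept reached after 14 steps.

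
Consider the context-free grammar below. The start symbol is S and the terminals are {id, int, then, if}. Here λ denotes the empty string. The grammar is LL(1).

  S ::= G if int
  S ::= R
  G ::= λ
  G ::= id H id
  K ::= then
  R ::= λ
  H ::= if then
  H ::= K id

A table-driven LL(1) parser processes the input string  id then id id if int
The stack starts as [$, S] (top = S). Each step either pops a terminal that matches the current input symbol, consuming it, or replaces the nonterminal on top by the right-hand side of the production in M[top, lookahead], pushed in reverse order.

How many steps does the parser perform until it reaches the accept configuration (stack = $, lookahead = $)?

      Stack                Input                   Action
   1  $ S                  id then id id if int $  expand S ::= G if int
   2  $ int if G           id then id id if int $  expand G ::= id H id
   3  $ int if id H id     id then id id if int $  match id
   4  $ int if id H        then id id if int $     expand H ::= K id
   5  $ int if id id K     then id id if int $     expand K ::= then
   6  $ int if id id then  then id id if int $     match then
   7  $ int if id id       id id if int $          match id
   8  $ int if id          id if int $             match id
   9  $ int if             if int $                match if
  10  $ int                int $                   match int
Accept reached after 10 steps.

10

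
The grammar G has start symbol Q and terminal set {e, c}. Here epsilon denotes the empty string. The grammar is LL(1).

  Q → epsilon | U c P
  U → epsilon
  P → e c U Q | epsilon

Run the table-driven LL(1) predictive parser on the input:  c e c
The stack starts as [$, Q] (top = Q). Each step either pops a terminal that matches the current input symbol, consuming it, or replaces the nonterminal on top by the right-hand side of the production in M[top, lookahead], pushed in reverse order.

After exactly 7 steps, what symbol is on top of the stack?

Q

step 1: stack=$ Q  input=c e c $  — expand Q → U c P
step 2: stack=$ P c U  input=c e c $  — expand U → epsilon
step 3: stack=$ P c  input=c e c $  — match c
step 4: stack=$ P  input=e c $  — expand P → e c U Q
step 5: stack=$ Q U c e  input=e c $  — match e
step 6: stack=$ Q U c  input=c $  — match c
step 7: stack=$ Q U  input=$  — expand U → epsilon
Stack after step 7: $ Q (top = Q).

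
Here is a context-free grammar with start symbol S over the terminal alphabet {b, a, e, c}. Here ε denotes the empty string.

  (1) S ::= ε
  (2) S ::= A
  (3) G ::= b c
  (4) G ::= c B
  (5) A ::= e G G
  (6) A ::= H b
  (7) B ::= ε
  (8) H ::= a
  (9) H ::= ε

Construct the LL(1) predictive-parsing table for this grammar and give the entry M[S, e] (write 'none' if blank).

FIRST(G) = {b, c}
FIRST(B) = {ε}
FIRST(H) = {ε, a}
FIRST(A) = {a, b, e}  (via H b)
FIRST(S) = {ε, a, b, e}  (via A)
FOLLOW(S) includes $ since S is the start symbol.
FOLLOW(S): S appears on no right-hand side. Thus FOLLOW(S) = {$}.
For S ::= ε: FIRST(ε) = {ε}, so it goes in M[S, t] for t ∈ {}; since ε ∈ FIRST, also for every t ∈ FOLLOW(S) = {$}.
For S ::= A: FIRST(A) = {a, b, e}, so it goes in M[S, t] for t ∈ {a, b, e}.

S ::= A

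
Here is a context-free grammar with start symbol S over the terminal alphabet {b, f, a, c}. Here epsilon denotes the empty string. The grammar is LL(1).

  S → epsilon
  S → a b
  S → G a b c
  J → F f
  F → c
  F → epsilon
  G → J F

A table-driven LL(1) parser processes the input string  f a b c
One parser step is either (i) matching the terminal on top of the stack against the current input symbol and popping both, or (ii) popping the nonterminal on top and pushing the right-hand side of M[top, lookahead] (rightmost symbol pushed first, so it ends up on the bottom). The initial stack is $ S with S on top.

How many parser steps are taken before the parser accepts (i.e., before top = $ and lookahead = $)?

step 1: stack=$ S  input=f a b c $  — expand S → G a b c
step 2: stack=$ c b a G  input=f a b c $  — expand G → J F
step 3: stack=$ c b a F J  input=f a b c $  — expand J → F f
step 4: stack=$ c b a F f F  input=f a b c $  — expand F → epsilon
step 5: stack=$ c b a F f  input=f a b c $  — match f
step 6: stack=$ c b a F  input=a b c $  — expand F → epsilon
step 7: stack=$ c b a  input=a b c $  — match a
step 8: stack=$ c b  input=b c $  — match b
step 9: stack=$ c  input=c $  — match c
Accept reached after 9 steps.

9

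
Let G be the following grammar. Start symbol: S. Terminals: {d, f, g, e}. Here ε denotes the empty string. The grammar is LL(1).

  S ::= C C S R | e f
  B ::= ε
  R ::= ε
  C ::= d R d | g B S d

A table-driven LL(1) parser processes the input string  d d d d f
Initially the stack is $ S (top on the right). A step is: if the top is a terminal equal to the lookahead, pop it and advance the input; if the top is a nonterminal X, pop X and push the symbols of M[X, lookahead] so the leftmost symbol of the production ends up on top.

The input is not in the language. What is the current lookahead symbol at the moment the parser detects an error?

      Stack          Input        Action
   1  $ S            d d d d f $  expand S ::= C C S R
   2  $ R S C C      d d d d f $  expand C ::= d R d
   3  $ R S C d R d  d d d d f $  match d
   4  $ R S C d R    d d d f $    expand R ::= ε
   5  $ R S C d      d d d f $    match d
   6  $ R S C        d d f $      expand C ::= d R d
   7  $ R S d R d    d d f $      match d
   8  $ R S d R      d f $        expand R ::= ε
   9  $ R S d        d f $        match d
  10  $ R S          f $          error: M[S, f] is empty

f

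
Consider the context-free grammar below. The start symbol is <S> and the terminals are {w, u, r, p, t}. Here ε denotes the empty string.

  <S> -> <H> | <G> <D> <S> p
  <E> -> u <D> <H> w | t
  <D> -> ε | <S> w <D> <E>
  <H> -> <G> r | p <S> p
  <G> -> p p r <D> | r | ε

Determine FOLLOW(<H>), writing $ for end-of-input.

FIRST(<E>): from <E>->u <D> <H> w we get {u}; from <E>->t we get {t}. So FIRST(<E>) = {t, u}.
FIRST(<G>): from <G>->p p r <D> we get {p}; from <G>->r we get {r}; from <G>->ε we get {ε}. So FIRST(<G>) = {ε, p, r}.
FIRST(<H>): from <H>-><G> r we get {p, r}; from <H>->p <S> p we get {p}. So FIRST(<H>) = {p, r}.
FIRST(<S>): from <S>-><H> we get {p, r}; from <S>-><G> <D> <S> p we get {p, r}. So FIRST(<S>) = {p, r}.
FIRST(<D>): from <D>->ε we get {ε}; from <D>-><S> w <D> <E> we get {p, r}. So FIRST(<D>) = {ε, p, r}.
FOLLOW(<S>) includes $ since <S> is the start symbol.
FOLLOW(<S>): in <S>-><G> <D> <S> p, <S> is followed by p with FIRST {p}; in <D>-><S> w <D> <E>, <S> is followed by w <D> <E> with FIRST {w}; in <H>->p <S> p, <S> is followed by p with FIRST {p}. Thus FOLLOW(<S>) = {$, p, w}.
FOLLOW(<H>): in <S>-><H>, the suffix after <H> is empty, so FOLLOW(<H>) ⊇ FOLLOW(<S>) = {$, p, w}; in <E>->u <D> <H> w, <H> is followed by w with FIRST {w}. Thus FOLLOW(<H>) = {$, p, w}.
FOLLOW(<G>): in <S>-><G> <D> <S> p, <G> is followed by <D> <S> p with FIRST {p, r}; in <H>-><G> r, <G> is followed by r with FIRST {r}. Thus FOLLOW(<G>) = {p, r}.
FOLLOW(<D>): in <S>-><G> <D> <S> p, <D> is followed by <S> p with FIRST {p, r}; in <E>->u <D> <H> w, <D> is followed by <H> w with FIRST {p, r}; in <D>-><S> w <D> <E>, <D> is followed by <E> with FIRST {t, u}; in <G>->p p r <D>, the suffix after <D> is empty, so FOLLOW(<D>) ⊇ FOLLOW(<G>) = {p, r}. Thus FOLLOW(<D>) = {p, r, t, u}.
FOLLOW(<E>): in <D>-><S> w <D> <E>, the suffix after <E> is empty, so FOLLOW(<E>) ⊇ FOLLOW(<D>) = {p, r, t, u}. Thus FOLLOW(<E>) = {p, r, t, u}.

{$, p, w}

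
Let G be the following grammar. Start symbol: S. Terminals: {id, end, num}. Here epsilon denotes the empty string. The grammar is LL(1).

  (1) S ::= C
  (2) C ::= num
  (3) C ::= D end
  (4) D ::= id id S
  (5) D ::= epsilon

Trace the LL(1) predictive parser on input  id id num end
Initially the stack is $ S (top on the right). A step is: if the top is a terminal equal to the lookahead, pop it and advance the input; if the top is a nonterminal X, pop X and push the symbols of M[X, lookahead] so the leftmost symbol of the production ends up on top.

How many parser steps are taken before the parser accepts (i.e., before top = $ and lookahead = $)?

     Stack          Input            Action
  1  $ S            id id num end $  expand S ::= C
  2  $ C            id id num end $  expand C ::= D end
  3  $ end D        id id num end $  expand D ::= id id S
  4  $ end S id id  id id num end $  match id
  5  $ end S id     id num end $     match id
  6  $ end S        num end $        expand S ::= C
  7  $ end C        num end $        expand C ::= num
  8  $ end num      num end $        match num
  9  $ end          end $            match end
Accept reached after 9 steps.

9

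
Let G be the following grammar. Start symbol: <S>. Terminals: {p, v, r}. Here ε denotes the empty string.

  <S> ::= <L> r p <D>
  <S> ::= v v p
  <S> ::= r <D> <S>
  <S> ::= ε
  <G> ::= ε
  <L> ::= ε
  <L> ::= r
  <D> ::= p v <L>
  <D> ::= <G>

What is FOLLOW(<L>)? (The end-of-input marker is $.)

FIRST(<G>) = {ε}
FIRST(<L>) = {ε, r}
FIRST(<S>) = {ε, r, v}  (via <L> r p <D>)
FIRST(<D>) = {ε, p}  (via <G>)
FOLLOW(<S>) includes $ since <S> is the start symbol.
FOLLOW(<S>): in <S>::=r <D> <S>, the suffix after <S> is empty (adds nothing new). Thus FOLLOW(<S>) = {$}.
FOLLOW(<D>): in <S>::=<L> r p <D>, the suffix after <D> is empty, so FOLLOW(<D>) ⊇ FOLLOW(<S>) = {$}; in <S>::=r <D> <S>, <D> is followed by <S> with FIRST {ε, r, v}; in <S>::=r <D> <S>, the suffix after <D> is nullable, so FOLLOW(<D>) ⊇ FOLLOW(<S>) = {$}. Thus FOLLOW(<D>) = {$, r, v}.
FOLLOW(<G>): in <D>::=<G>, the suffix after <G> is empty, so FOLLOW(<G>) ⊇ FOLLOW(<D>) = {$, r, v}. Thus FOLLOW(<G>) = {$, r, v}.
FOLLOW(<L>): in <S>::=<L> r p <D>, <L> is followed by r p <D> with FIRST {r}; in <D>::=p v <L>, the suffix after <L> is empty, so FOLLOW(<L>) ⊇ FOLLOW(<D>) = {$, r, v}. Thus FOLLOW(<L>) = {$, r, v}.

{$, r, v}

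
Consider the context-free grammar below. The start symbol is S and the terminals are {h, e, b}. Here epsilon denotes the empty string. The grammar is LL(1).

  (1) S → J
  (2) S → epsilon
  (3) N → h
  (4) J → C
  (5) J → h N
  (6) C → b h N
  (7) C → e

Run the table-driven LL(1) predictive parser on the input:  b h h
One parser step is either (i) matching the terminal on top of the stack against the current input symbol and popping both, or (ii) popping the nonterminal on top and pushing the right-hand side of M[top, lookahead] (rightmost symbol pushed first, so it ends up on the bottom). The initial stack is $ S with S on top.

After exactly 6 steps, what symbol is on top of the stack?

h

step 1: stack=$ S  input=b h h $  — expand S → J
step 2: stack=$ J  input=b h h $  — expand J → C
step 3: stack=$ C  input=b h h $  — expand C → b h N
step 4: stack=$ N h b  input=b h h $  — match b
step 5: stack=$ N h  input=h h $  — match h
step 6: stack=$ N  input=h $  — expand N → h
Stack after step 6: $ h (top = h).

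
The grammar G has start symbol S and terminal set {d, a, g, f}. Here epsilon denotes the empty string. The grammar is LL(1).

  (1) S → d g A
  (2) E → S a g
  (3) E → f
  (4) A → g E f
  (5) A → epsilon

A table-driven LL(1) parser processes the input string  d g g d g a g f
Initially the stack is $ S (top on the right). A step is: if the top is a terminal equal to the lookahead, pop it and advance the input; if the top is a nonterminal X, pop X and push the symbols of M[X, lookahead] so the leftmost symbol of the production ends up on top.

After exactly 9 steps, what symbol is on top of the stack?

A

step 1: stack=$ S  input=d g g d g a g f $  — expand S → d g A
step 2: stack=$ A g d  input=d g g d g a g f $  — match d
step 3: stack=$ A g  input=g g d g a g f $  — match g
step 4: stack=$ A  input=g d g a g f $  — expand A → g E f
step 5: stack=$ f E g  input=g d g a g f $  — match g
step 6: stack=$ f E  input=d g a g f $  — expand E → S a g
step 7: stack=$ f g a S  input=d g a g f $  — expand S → d g A
step 8: stack=$ f g a A g d  input=d g a g f $  — match d
step 9: stack=$ f g a A g  input=g a g f $  — match g
Stack after step 9: $ f g a A (top = A).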